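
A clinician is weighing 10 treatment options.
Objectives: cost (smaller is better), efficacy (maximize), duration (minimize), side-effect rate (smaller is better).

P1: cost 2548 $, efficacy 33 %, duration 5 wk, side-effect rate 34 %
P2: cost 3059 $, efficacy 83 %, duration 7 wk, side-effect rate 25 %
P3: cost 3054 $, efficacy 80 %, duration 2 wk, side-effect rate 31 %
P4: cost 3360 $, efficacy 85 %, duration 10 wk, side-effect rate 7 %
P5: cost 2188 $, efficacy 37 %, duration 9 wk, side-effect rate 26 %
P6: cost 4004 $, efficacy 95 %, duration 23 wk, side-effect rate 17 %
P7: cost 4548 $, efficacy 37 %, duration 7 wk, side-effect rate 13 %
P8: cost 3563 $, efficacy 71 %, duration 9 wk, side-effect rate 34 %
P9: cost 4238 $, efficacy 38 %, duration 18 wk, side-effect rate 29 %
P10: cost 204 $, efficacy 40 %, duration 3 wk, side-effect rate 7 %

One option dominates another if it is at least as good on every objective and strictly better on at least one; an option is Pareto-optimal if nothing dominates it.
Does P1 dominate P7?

No

P1 vs P7: P1 is worse on efficacy (33 vs 37), so it does not dominate P7.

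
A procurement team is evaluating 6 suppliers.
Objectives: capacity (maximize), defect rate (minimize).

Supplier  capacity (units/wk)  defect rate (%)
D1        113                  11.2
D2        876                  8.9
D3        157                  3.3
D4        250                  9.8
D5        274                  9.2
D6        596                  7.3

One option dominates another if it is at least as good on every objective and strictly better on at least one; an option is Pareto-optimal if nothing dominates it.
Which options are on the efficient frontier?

D2, D3, D6

D1: dominated by D2 (capacity 876≥113, defect rate 8.9≤11.2).
D2: not dominated (best capacity).
D3: not dominated (best defect rate).
D4: dominated by D2 (capacity 876≥250, defect rate 8.9≤9.8).
D5: dominated by D2 (capacity 876≥274, defect rate 8.9≤9.2).
D6: not dominated.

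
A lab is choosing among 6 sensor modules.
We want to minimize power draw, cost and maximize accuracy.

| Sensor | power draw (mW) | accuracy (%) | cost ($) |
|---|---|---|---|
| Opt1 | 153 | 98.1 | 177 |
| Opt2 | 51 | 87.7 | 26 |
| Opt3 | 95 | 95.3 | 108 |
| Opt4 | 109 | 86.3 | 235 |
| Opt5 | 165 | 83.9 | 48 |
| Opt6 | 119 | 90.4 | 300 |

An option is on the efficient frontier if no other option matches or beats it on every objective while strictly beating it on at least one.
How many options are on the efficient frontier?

Opt1: not dominated (best accuracy).
Opt2: not dominated (best power draw).
Opt3: not dominated.
Opt4: dominated by Opt2 (power draw 51≤109, accuracy 87.7≥86.3, cost 26≤235).
Opt5: dominated by Opt2 (power draw 51≤165, accuracy 87.7≥83.9, cost 26≤48).
Opt6: dominated by Opt3 (power draw 95≤119, accuracy 95.3≥90.4, cost 108≤300).
Pareto-optimal: Opt1, Opt2, Opt3 → 3.

3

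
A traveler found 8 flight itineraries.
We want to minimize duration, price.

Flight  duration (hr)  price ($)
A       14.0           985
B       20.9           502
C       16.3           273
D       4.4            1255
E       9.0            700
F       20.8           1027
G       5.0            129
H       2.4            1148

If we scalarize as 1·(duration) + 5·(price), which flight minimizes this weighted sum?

G

A: 1·14.0 + 5·985 = 4939.0
B: 1·20.9 + 5·502 = 2530.9
C: 1·16.3 + 5·273 = 1381.3
D: 1·4.4 + 5·1255 = 6279.4
E: 1·9.0 + 5·700 = 3509.0
F: 1·20.8 + 5·1027 = 5155.8
G: 1·5.0 + 5·129 = 650.0
H: 1·2.4 + 5·1148 = 5742.4
Lowest: G at 650.0.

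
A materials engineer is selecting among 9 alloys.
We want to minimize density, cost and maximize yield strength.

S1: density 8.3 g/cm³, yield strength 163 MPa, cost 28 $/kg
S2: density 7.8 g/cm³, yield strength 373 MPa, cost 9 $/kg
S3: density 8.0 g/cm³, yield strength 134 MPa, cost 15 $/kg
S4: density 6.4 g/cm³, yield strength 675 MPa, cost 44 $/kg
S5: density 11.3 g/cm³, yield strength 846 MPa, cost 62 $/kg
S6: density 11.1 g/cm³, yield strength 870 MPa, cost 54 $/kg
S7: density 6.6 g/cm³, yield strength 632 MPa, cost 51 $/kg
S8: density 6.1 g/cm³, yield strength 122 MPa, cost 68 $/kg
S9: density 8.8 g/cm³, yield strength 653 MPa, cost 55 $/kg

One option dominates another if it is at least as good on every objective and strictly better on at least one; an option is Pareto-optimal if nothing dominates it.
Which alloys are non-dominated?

S2, S4, S6, S8

S1: dominated by S2 (density 7.8≤8.3, yield strength 373≥163, cost 9≤28).
S2: not dominated (best cost).
S3: dominated by S2 (density 7.8≤8.0, yield strength 373≥134, cost 9≤15).
S4: not dominated.
S5: dominated by S6 (density 11.1≤11.3, yield strength 870≥846, cost 54≤62).
S6: not dominated (best yield strength).
S7: dominated by S4 (density 6.4≤6.6, yield strength 675≥632, cost 44≤51).
S8: not dominated (best density).
S9: dominated by S4 (density 6.4≤8.8, yield strength 675≥653, cost 44≤55).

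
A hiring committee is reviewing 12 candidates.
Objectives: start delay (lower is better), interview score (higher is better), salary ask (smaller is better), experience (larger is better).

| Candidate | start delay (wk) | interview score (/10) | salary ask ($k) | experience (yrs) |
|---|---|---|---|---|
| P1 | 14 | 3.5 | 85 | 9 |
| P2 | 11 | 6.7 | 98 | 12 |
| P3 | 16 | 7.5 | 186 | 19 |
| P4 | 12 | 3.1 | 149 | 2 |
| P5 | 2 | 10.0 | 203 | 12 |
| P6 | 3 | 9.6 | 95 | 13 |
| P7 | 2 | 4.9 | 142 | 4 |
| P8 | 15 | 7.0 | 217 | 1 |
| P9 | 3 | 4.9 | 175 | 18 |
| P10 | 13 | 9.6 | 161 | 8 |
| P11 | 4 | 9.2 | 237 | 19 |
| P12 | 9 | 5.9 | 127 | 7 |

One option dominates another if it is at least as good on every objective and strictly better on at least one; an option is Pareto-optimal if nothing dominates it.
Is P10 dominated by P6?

Yes

P6 vs P10: start delay 3≤13, interview score 9.6≥9.6, salary ask 95≤161, experience 13≥8 — P6 is at least as good on every objective with at least one strict improvement.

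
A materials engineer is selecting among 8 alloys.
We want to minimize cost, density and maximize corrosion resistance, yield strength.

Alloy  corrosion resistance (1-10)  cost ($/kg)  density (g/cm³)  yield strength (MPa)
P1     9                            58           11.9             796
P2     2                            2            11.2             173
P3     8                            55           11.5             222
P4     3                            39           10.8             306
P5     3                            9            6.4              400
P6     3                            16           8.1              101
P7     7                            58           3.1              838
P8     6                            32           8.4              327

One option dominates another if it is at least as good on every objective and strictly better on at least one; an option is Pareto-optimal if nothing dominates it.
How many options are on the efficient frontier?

P1: not dominated (best corrosion resistance).
P2: not dominated (best cost).
P3: not dominated.
P4: dominated by P5 (corrosion resistance 3≥3, cost 9≤39, density 6.4≤10.8, yield strength 400≥306).
P5: not dominated.
P6: dominated by P5 (corrosion resistance 3≥3, cost 9≤16, density 6.4≤8.1, yield strength 400≥101).
P7: not dominated (best density).
P8: not dominated.
Pareto-optimal: P1, P2, P3, P5, P7, P8 → 6.

6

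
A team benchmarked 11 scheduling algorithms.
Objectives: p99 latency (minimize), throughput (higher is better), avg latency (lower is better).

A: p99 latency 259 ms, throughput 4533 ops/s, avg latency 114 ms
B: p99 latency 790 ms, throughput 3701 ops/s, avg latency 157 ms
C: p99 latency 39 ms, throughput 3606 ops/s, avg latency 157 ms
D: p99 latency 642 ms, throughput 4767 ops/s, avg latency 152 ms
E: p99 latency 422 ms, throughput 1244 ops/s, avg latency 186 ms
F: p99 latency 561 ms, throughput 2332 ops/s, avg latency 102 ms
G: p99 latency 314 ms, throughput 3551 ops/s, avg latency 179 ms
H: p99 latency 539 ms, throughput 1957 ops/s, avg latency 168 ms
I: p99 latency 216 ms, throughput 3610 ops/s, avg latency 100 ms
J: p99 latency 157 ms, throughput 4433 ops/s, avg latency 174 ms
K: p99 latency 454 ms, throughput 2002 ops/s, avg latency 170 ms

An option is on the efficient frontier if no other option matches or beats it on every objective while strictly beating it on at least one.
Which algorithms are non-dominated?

A, C, D, I, J

A: not dominated.
B: dominated by A (p99 latency 259≤790, throughput 4533≥3701, avg latency 114≤157).
C: not dominated (best p99 latency).
D: not dominated (best throughput).
E: dominated by A (p99 latency 259≤422, throughput 4533≥1244, avg latency 114≤186).
F: dominated by I (p99 latency 216≤561, throughput 3610≥2332, avg latency 100≤102).
G: dominated by A (p99 latency 259≤314, throughput 4533≥3551, avg latency 114≤179).
H: dominated by A (p99 latency 259≤539, throughput 4533≥1957, avg latency 114≤168).
I: not dominated (best avg latency).
J: not dominated.
K: dominated by A (p99 latency 259≤454, throughput 4533≥2002, avg latency 114≤170).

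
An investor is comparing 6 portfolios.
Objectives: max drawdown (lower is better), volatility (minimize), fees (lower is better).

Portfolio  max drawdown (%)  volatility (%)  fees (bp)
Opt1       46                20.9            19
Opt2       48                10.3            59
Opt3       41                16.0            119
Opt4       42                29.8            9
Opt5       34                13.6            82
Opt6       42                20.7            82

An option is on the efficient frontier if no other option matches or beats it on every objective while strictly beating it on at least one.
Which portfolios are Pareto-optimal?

Opt1, Opt2, Opt4, Opt5

Opt1: not dominated.
Opt2: not dominated (best volatility).
Opt3: dominated by Opt5 (max drawdown 34≤41, volatility 13.6≤16.0, fees 82≤119).
Opt4: not dominated (best fees).
Opt5: not dominated (best max drawdown).
Opt6: dominated by Opt5 (max drawdown 34≤42, volatility 13.6≤20.7, fees 82≤82).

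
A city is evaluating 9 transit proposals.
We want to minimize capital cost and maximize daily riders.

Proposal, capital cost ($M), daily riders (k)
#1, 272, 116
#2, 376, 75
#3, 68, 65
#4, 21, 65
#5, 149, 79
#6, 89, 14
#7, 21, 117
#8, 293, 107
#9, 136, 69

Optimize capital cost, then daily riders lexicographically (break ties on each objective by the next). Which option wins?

#7

First minimize capital cost: best is 21, kept {#4, #7}.
Then maximize daily riders: best is 117, kept {#7}.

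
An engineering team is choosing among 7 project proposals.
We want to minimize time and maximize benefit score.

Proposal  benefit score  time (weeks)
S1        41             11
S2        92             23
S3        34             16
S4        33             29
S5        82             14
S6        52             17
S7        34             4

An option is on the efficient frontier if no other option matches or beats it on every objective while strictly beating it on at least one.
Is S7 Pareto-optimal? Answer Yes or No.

Yes

S1: worse on time (11 vs 4).
S2: worse on time (23 vs 4).
S3: worse on time (16 vs 4).
S4: worse on benefit score (33 vs 34).
S5: worse on time (14 vs 4).
S6: worse on time (17 vs 4).
No option is at least as good as S7 on every objective and strictly better on one.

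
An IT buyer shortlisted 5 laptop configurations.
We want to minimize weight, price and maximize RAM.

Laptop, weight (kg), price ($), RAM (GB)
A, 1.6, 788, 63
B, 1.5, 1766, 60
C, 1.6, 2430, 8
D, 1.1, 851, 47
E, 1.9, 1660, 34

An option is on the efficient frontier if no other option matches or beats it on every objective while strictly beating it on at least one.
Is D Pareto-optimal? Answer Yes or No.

Yes

A: worse on weight (1.6 vs 1.1).
B: worse on weight (1.5 vs 1.1).
C: worse on weight (1.6 vs 1.1).
E: worse on weight (1.9 vs 1.1).
No option is at least as good as D on every objective and strictly better on one.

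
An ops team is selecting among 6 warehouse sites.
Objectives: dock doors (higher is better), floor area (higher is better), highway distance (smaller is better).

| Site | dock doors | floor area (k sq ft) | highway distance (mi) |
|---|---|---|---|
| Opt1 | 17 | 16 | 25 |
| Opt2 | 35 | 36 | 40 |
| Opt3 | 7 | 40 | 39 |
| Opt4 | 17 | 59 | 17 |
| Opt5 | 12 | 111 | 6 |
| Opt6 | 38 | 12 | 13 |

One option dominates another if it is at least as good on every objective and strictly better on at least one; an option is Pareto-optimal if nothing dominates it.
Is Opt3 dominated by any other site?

Yes

Opt4 vs Opt3: dock doors 17≥7, floor area 59≥40, highway distance 17≤39 — Opt4 is at least as good on every objective and strictly better on at least one, so Opt4 dominates Opt3.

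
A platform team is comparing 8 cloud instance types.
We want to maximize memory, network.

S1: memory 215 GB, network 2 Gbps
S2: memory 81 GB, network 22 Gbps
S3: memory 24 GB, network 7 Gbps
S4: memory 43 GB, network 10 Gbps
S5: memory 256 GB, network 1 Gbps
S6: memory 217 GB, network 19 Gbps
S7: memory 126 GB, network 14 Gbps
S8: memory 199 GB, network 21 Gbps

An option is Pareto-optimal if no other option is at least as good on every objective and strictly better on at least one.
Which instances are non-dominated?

S2, S5, S6, S8

S1: dominated by S6 (memory 217≥215, network 19≥2).
S2: not dominated (best network).
S3: dominated by S2 (memory 81≥24, network 22≥7).
S4: dominated by S2 (memory 81≥43, network 22≥10).
S5: not dominated (best memory).
S6: not dominated.
S7: dominated by S6 (memory 217≥126, network 19≥14).
S8: not dominated.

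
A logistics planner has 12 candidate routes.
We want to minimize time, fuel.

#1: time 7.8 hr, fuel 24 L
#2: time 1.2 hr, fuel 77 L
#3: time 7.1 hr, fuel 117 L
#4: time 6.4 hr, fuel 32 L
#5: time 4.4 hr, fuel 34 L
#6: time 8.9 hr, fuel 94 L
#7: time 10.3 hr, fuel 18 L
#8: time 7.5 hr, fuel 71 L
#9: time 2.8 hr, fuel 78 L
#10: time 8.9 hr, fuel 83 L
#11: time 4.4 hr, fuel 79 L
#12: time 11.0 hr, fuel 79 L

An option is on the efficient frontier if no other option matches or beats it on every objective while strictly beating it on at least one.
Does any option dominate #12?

Yes

#1 vs #12: time 7.8≤11.0, fuel 24≤79 — #1 is at least as good on every objective and strictly better on at least one, so #1 dominates #12.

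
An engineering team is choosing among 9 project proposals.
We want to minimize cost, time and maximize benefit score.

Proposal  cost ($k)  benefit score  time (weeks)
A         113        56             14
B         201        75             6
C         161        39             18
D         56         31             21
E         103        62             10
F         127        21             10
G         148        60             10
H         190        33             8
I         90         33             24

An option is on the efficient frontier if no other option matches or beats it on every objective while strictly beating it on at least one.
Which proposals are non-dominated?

B, D, E, H, I

A: dominated by E (cost 103≤113, benefit score 62≥56, time 10≤14).
B: not dominated (best benefit score).
C: dominated by A (cost 113≤161, benefit score 56≥39, time 14≤18).
D: not dominated (best cost).
E: not dominated.
F: dominated by E (cost 103≤127, benefit score 62≥21, time 10≤10).
G: dominated by E (cost 103≤148, benefit score 62≥60, time 10≤10).
H: not dominated.
I: not dominated.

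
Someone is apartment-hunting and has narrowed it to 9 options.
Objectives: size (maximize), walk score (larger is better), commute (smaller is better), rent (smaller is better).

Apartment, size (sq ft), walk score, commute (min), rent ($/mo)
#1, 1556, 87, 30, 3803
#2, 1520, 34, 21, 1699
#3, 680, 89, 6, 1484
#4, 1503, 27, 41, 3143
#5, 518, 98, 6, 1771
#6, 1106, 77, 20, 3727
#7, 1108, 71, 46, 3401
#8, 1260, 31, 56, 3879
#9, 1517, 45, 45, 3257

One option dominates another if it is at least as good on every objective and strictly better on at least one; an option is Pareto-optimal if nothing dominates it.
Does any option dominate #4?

Yes

#2 vs #4: size 1520≥1503, walk score 34≥27, commute 21≤41, rent 1699≤3143 — #2 is at least as good on every objective and strictly better on at least one, so #2 dominates #4.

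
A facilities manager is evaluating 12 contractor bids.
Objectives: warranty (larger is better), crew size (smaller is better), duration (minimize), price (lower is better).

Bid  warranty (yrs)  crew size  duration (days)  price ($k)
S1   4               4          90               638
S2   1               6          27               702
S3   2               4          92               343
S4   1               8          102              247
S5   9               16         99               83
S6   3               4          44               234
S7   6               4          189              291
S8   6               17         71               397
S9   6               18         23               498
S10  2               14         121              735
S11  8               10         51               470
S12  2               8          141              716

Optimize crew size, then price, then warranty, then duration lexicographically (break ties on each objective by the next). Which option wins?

First minimize crew size: best is 4, kept {S1, S3, S6, S7}.
Then minimize price: best is 234, kept {S6}.

S6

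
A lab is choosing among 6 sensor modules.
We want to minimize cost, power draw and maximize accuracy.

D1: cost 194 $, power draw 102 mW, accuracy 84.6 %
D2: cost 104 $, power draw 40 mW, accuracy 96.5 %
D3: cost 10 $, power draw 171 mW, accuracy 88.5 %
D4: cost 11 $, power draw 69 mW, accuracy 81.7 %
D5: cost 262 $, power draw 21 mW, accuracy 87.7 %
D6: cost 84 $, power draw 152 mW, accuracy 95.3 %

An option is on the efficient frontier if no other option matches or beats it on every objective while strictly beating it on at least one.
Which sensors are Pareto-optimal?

D1: dominated by D2 (cost 104≤194, power draw 40≤102, accuracy 96.5≥84.6).
D2: not dominated (best accuracy).
D3: not dominated (best cost).
D4: not dominated.
D5: not dominated (best power draw).
D6: not dominated.

D2, D3, D4, D5, D6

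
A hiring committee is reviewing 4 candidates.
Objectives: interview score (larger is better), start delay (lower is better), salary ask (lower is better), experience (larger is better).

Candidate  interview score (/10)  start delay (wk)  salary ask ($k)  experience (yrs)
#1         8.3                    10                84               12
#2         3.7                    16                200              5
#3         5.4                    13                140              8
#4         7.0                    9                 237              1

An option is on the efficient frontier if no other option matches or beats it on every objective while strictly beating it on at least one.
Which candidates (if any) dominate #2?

#1: interview score 8.3≥3.7, start delay 10≤16, salary ask 84≤200, experience 12≥5 — dominates #2.
#3: interview score 5.4≥3.7, start delay 13≤16, salary ask 140≤200, experience 8≥5 — dominates #2.
Others (#4) are each worse than #2 on at least one objective.

#1, #3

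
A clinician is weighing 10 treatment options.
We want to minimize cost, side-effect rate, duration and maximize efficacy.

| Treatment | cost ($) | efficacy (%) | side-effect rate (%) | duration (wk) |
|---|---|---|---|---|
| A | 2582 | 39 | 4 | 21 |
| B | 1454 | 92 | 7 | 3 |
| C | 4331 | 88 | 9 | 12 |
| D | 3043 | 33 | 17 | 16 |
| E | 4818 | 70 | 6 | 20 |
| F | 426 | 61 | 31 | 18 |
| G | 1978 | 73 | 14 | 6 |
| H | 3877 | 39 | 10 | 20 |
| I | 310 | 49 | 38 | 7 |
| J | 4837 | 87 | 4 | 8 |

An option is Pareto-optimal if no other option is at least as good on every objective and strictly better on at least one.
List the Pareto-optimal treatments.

A, B, E, F, I, J

A: not dominated.
B: not dominated (best efficacy).
C: dominated by B (cost 1454≤4331, efficacy 92≥88, side-effect rate 7≤9, duration 3≤12).
D: dominated by B (cost 1454≤3043, efficacy 92≥33, side-effect rate 7≤17, duration 3≤16).
E: not dominated.
F: not dominated.
G: dominated by B (cost 1454≤1978, efficacy 92≥73, side-effect rate 7≤14, duration 3≤6).
H: dominated by B (cost 1454≤3877, efficacy 92≥39, side-effect rate 7≤10, duration 3≤20).
I: not dominated (best cost).
J: not dominated.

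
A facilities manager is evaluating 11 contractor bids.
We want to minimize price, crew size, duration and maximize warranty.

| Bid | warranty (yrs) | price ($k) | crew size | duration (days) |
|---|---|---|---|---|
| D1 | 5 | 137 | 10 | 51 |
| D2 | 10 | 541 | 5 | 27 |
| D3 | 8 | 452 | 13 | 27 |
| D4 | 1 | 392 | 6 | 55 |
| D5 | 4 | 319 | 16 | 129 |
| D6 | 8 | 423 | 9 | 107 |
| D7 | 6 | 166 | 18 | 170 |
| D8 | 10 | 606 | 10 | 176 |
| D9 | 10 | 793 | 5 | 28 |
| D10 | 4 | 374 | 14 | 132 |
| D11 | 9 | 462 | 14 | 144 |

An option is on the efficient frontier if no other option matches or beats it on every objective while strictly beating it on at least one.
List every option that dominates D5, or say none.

D1

D1: warranty 5≥4, price 137≤319, crew size 10≤16, duration 51≤129 — dominates D5.
Others (D2, D3, D4, D6, D7, D8, D9, D10, D11) are each worse than D5 on at least one objective.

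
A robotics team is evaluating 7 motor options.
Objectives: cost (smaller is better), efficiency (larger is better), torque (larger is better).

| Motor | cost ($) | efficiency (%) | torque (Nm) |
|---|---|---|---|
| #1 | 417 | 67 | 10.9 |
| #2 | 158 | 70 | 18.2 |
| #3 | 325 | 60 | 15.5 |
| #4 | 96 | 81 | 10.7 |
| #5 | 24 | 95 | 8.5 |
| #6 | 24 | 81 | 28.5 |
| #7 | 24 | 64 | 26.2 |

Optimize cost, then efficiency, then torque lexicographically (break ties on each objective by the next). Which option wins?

First minimize cost: best is 24, kept {#5, #6, #7}.
Then maximize efficiency: best is 95, kept {#5}.

#5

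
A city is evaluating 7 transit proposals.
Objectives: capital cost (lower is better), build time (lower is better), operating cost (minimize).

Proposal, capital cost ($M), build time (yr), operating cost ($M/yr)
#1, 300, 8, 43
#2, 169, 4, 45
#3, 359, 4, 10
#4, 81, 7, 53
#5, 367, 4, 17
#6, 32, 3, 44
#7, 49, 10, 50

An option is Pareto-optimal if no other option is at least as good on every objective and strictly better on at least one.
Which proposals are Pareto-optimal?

#1, #3, #6

#1: not dominated.
#2: dominated by #6 (capital cost 32≤169, build time 3≤4, operating cost 44≤45).
#3: not dominated (best operating cost).
#4: dominated by #6 (capital cost 32≤81, build time 3≤7, operating cost 44≤53).
#5: dominated by #3 (capital cost 359≤367, build time 4≤4, operating cost 10≤17).
#6: not dominated (best capital cost).
#7: dominated by #6 (capital cost 32≤49, build time 3≤10, operating cost 44≤50).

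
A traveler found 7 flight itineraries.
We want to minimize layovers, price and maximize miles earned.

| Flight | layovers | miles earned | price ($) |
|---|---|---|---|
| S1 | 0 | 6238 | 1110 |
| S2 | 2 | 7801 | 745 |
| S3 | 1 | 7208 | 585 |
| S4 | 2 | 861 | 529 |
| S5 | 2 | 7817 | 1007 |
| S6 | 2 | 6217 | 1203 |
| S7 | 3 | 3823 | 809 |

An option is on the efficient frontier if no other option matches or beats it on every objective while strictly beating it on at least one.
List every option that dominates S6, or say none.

S1: layovers 0≤2, miles earned 6238≥6217, price 1110≤1203 — dominates S6.
S2: layovers 2≤2, miles earned 7801≥6217, price 745≤1203 — dominates S6.
S3: layovers 1≤2, miles earned 7208≥6217, price 585≤1203 — dominates S6.
S5: layovers 2≤2, miles earned 7817≥6217, price 1007≤1203 — dominates S6.
Others (S4, S7) are each worse than S6 on at least one objective.

S1, S2, S3, S5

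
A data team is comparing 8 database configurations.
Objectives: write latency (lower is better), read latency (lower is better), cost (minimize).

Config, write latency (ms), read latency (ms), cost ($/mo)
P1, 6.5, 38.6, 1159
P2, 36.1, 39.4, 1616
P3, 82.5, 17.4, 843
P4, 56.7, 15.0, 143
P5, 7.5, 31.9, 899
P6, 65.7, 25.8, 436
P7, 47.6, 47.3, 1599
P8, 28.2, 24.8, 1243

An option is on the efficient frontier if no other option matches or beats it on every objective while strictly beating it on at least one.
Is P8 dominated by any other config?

P1: worse on read latency (38.6 vs 24.8).
P2: worse on write latency (36.1 vs 28.2).
P3: worse on write latency (82.5 vs 28.2).
P4: worse on write latency (56.7 vs 28.2).
P5: worse on read latency (31.9 vs 24.8).
P6: worse on write latency (65.7 vs 28.2).
P7: worse on write latency (47.6 vs 28.2).
No option is at least as good as P8 on every objective and strictly better on one.

No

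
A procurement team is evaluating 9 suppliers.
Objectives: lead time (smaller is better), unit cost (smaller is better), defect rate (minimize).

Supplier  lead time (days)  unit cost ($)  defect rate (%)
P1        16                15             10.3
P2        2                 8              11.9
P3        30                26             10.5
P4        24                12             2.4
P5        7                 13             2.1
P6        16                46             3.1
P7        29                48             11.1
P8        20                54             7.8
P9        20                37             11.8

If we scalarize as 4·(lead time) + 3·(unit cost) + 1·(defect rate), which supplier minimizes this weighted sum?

P2

P1: 4·16 + 3·15 + 1·10.3 = 119.3
P2: 4·2 + 3·8 + 1·11.9 = 43.9
P3: 4·30 + 3·26 + 1·10.5 = 208.5
P4: 4·24 + 3·12 + 1·2.4 = 134.4
P5: 4·7 + 3·13 + 1·2.1 = 69.1
P6: 4·16 + 3·46 + 1·3.1 = 205.1
P7: 4·29 + 3·48 + 1·11.1 = 271.1
P8: 4·20 + 3·54 + 1·7.8 = 249.8
P9: 4·20 + 3·37 + 1·11.8 = 202.8
Lowest: P2 at 43.9.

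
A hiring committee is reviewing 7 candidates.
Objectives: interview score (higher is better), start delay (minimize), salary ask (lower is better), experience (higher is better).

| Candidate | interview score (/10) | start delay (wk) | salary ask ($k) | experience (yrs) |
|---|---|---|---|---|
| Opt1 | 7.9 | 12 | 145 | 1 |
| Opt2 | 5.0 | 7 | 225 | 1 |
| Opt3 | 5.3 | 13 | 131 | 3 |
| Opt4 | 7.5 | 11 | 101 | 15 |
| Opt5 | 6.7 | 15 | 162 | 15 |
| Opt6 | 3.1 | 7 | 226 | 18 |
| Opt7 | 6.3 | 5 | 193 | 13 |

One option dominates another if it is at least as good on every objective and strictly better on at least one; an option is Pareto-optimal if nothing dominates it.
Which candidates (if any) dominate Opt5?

Opt4

Opt4: interview score 7.5≥6.7, start delay 11≤15, salary ask 101≤162, experience 15≥15 — dominates Opt5.
Others (Opt1, Opt2, Opt3, Opt6, Opt7) are each worse than Opt5 on at least one objective.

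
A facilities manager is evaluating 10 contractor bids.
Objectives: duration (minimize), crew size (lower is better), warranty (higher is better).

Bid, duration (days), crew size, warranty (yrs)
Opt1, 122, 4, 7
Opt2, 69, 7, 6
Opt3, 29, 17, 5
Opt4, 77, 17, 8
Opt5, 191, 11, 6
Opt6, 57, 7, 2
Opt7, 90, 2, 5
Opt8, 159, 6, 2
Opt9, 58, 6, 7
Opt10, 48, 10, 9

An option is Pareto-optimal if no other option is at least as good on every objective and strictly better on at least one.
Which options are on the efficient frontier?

Opt1, Opt3, Opt6, Opt7, Opt9, Opt10

Opt1: not dominated.
Opt2: dominated by Opt9 (duration 58≤69, crew size 6≤7, warranty 7≥6).
Opt3: not dominated (best duration).
Opt4: dominated by Opt10 (duration 48≤77, crew size 10≤17, warranty 9≥8).
Opt5: dominated by Opt1 (duration 122≤191, crew size 4≤11, warranty 7≥6).
Opt6: not dominated.
Opt7: not dominated (best crew size).
Opt8: dominated by Opt1 (duration 122≤159, crew size 4≤6, warranty 7≥2).
Opt9: not dominated.
Opt10: not dominated (best warranty).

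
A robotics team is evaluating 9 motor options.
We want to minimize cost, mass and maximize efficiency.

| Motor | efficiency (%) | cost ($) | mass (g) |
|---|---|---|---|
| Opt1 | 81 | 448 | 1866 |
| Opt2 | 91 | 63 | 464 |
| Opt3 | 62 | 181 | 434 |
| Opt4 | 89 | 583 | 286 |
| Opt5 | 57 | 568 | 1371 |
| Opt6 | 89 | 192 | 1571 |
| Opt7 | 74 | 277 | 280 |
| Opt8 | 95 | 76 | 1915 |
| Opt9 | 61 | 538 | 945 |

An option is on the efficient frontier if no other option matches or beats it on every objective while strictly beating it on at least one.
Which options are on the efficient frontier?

Opt2, Opt3, Opt4, Opt7, Opt8

Opt1: dominated by Opt2 (efficiency 91≥81, cost 63≤448, mass 464≤1866).
Opt2: not dominated (best cost).
Opt3: not dominated.
Opt4: not dominated.
Opt5: dominated by Opt2 (efficiency 91≥57, cost 63≤568, mass 464≤1371).
Opt6: dominated by Opt2 (efficiency 91≥89, cost 63≤192, mass 464≤1571).
Opt7: not dominated (best mass).
Opt8: not dominated (best efficiency).
Opt9: dominated by Opt2 (efficiency 91≥61, cost 63≤538, mass 464≤945).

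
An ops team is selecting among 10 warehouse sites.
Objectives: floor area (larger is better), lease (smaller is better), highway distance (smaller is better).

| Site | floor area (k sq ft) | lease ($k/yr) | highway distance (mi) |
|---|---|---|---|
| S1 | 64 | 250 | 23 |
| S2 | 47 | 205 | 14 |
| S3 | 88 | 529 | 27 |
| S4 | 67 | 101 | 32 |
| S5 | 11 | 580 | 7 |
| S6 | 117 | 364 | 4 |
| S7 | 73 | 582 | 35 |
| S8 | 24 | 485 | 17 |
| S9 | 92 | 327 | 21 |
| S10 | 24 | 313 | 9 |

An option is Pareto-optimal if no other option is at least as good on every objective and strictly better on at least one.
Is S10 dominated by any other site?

No

S1: worse on highway distance (23 vs 9).
S2: worse on highway distance (14 vs 9).
S3: worse on lease (529 vs 313).
S4: worse on highway distance (32 vs 9).
S5: worse on floor area (11 vs 24).
S6: worse on lease (364 vs 313).
S7: worse on lease (582 vs 313).
S8: worse on lease (485 vs 313).
S9: worse on lease (327 vs 313).
No option is at least as good as S10 on every objective and strictly better on one.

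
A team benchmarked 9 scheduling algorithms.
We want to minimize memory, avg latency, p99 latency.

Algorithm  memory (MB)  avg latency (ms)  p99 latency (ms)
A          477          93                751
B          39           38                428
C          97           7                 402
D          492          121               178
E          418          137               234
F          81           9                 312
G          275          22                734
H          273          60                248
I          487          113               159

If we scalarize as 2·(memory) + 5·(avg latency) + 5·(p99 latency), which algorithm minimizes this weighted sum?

A: 2·477 + 5·93 + 5·751 = 5174
B: 2·39 + 5·38 + 5·428 = 2408
C: 2·97 + 5·7 + 5·402 = 2239
D: 2·492 + 5·121 + 5·178 = 2479
E: 2·418 + 5·137 + 5·234 = 2691
F: 2·81 + 5·9 + 5·312 = 1767
G: 2·275 + 5·22 + 5·734 = 4330
H: 2·273 + 5·60 + 5·248 = 2086
I: 2·487 + 5·113 + 5·159 = 2334
Lowest: F at 1767.

F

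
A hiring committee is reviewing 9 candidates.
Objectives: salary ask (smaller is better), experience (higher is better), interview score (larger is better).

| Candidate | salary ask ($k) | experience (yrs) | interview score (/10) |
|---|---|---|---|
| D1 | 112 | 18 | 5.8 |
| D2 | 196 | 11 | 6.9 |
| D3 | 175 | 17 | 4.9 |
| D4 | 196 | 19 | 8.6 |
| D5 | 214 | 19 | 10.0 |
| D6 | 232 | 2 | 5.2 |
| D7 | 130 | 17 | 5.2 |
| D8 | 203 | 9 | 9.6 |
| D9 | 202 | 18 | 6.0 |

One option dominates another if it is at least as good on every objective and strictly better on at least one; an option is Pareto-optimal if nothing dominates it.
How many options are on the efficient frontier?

D1: not dominated (best salary ask).
D2: dominated by D4 (salary ask 196≤196, experience 19≥11, interview score 8.6≥6.9).
D3: dominated by D1 (salary ask 112≤175, experience 18≥17, interview score 5.8≥4.9).
D4: not dominated.
D5: not dominated (best interview score).
D6: dominated by D1 (salary ask 112≤232, experience 18≥2, interview score 5.8≥5.2).
D7: dominated by D1 (salary ask 112≤130, experience 18≥17, interview score 5.8≥5.2).
D8: not dominated.
D9: dominated by D4 (salary ask 196≤202, experience 19≥18, interview score 8.6≥6.0).
Pareto-optimal: D1, D4, D5, D8 → 4.

4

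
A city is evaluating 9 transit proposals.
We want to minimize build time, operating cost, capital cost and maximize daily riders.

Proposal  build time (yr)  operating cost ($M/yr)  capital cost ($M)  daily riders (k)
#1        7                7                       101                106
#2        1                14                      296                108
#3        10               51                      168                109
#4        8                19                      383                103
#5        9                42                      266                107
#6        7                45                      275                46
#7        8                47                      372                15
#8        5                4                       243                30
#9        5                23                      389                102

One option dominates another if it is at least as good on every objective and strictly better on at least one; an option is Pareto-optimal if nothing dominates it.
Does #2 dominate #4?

Yes

#2 vs #4: build time 1≤8, operating cost 14≤19, capital cost 296≤383, daily riders 108≥103 — #2 is at least as good on every objective with at least one strict improvement.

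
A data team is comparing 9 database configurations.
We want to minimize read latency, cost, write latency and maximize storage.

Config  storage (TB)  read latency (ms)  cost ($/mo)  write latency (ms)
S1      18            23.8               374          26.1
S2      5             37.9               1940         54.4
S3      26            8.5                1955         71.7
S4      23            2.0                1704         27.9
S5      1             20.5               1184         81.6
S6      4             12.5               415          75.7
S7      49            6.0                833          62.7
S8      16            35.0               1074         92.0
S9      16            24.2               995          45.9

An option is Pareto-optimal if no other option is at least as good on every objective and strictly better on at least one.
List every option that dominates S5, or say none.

S6: storage 4≥1, read latency 12.5≤20.5, cost 415≤1184, write latency 75.7≤81.6 — dominates S5.
S7: storage 49≥1, read latency 6.0≤20.5, cost 833≤1184, write latency 62.7≤81.6 — dominates S5.
Others (S1, S2, S3, S4, S8, S9) are each worse than S5 on at least one objective.

S6, S7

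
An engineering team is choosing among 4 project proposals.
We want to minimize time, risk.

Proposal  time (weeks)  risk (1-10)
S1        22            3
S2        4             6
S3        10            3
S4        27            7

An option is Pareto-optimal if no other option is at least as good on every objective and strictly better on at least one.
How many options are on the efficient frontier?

S1: dominated by S3 (time 10≤22, risk 3≤3).
S2: not dominated (best time).
S3: not dominated.
S4: dominated by S1 (time 22≤27, risk 3≤7).
Pareto-optimal: S2, S3 → 2.

2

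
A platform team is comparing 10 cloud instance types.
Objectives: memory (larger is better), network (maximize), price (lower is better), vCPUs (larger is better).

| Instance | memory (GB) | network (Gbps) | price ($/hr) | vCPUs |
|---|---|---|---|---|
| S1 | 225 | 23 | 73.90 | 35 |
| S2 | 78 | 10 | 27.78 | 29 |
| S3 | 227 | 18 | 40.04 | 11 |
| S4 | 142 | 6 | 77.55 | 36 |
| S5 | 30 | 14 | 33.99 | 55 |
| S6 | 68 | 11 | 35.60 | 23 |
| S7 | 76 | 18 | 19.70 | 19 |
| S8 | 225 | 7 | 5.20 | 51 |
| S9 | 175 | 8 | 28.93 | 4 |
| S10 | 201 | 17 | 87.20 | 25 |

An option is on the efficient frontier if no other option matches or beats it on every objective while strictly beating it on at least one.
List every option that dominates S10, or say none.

S1

S1: memory 225≥201, network 23≥17, price 73.90≤87.20, vCPUs 35≥25 — dominates S10.
Others (S2, S3, S4, S5, S6, S7, S8, S9) are each worse than S10 on at least one objective.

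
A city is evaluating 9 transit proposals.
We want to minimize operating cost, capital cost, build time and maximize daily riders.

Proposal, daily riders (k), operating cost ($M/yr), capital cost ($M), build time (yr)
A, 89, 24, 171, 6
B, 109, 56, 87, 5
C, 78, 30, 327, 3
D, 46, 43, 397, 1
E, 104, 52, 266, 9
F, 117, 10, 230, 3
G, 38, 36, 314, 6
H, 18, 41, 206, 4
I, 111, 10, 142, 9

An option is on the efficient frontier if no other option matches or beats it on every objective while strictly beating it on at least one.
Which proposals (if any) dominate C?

F: daily riders 117≥78, operating cost 10≤30, capital cost 230≤327, build time 3≤3 — dominates C.
Others (A, B, D, E, G, H, I) are each worse than C on at least one objective.

F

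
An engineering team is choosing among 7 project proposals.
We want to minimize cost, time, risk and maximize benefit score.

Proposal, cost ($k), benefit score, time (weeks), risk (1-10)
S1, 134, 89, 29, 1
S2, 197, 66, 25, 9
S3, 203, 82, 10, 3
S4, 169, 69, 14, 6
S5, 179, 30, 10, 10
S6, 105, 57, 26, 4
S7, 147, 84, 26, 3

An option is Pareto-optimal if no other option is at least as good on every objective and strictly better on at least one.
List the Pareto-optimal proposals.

S1: not dominated (best benefit score).
S2: dominated by S4 (cost 169≤197, benefit score 69≥66, time 14≤25, risk 6≤9).
S3: not dominated.
S4: not dominated.
S5: not dominated.
S6: not dominated (best cost).
S7: not dominated.

S1, S3, S4, S5, S6, S7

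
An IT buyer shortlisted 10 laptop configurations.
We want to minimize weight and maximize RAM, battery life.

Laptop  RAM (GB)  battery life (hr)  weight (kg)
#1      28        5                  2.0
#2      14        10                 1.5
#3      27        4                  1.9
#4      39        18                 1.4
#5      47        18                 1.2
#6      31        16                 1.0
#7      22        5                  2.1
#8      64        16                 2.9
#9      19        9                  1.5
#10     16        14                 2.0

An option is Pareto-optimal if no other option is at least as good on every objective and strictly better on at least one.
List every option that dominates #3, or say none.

#4: RAM 39≥27, battery life 18≥4, weight 1.4≤1.9 — dominates #3.
#5: RAM 47≥27, battery life 18≥4, weight 1.2≤1.9 — dominates #3.
#6: RAM 31≥27, battery life 16≥4, weight 1.0≤1.9 — dominates #3.
Others (#1, #2, #7, #8, #9, #10) are each worse than #3 on at least one objective.

#4, #5, #6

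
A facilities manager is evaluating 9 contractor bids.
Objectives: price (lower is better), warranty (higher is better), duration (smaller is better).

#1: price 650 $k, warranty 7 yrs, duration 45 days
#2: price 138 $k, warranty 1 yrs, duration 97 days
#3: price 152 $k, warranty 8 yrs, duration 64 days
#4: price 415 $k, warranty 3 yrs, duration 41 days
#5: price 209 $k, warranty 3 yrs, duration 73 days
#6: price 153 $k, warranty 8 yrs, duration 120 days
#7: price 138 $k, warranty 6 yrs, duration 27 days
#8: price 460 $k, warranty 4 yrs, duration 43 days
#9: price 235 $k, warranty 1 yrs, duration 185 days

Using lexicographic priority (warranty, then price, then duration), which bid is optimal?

First maximize warranty: best is 8, kept {#3, #6}.
Then minimize price: best is 152, kept {#3}.

#3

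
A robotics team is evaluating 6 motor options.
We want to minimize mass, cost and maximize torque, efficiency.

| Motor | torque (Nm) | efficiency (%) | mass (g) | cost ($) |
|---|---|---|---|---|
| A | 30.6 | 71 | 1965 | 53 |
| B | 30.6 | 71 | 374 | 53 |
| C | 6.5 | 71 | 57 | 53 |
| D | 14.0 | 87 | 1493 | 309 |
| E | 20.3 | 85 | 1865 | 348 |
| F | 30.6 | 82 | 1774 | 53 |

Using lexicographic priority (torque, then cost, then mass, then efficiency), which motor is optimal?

First maximize torque: best is 30.6, kept {A, B, F}.
Then minimize cost: best is 53, kept {A, B, F}.
Then minimize mass: best is 374, kept {B}.

B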